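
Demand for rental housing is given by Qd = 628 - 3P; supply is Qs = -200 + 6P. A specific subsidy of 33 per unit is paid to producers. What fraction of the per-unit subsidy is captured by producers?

Pre-subsidy: 628 - 3P = -200 + 6P gives P* = 92, Q* = 352.
With the subsidy, sellers receive Ps = Pb + 33 for each unit, where Pb is the price buyers pay.
Supply in terms of Pb becomes Qs = -200 + 6(Pb + 33) = -2 + 6Pb. Setting this equal to demand: 628 - 3Pb = -2 + 6Pb, so Pb = 70.
Sellers receive Ps = 70 + 33 = 103; Q' = 628 − 3·70 = 418.
Buyers' price falls by P* − Pb = 92 − 70 = 22; sellers' price rises by Ps − P* = 103 − 92 = 11.
So producers capture 11/33 = 1/3 of each unit of subsidy.

Producer share = 1/3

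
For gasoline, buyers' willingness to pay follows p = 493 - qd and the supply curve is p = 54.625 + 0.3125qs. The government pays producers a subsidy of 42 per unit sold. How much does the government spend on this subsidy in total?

Government cost = 15372

Pre-subsidy: 493 - q = 54.625 + 0.3125q gives q* = 334 and p* = 159.
With the subsidy, sellers receive ps = pb + 42 for each unit, where pb is the price buyers pay.
On the curves, pb = 493 - q and ps = 54.625 + 0.3125q; the wedge ps − pb = 42 gives 54.625 + 0.3125q − (493 - q) = 42, so q' = 366.
Then pb = 493 − 1·366 = 127 and ps = 54.625 + 0.3125·366 = 169.
Government outlay = subsidy × quantity = 42 × 366 = 15372.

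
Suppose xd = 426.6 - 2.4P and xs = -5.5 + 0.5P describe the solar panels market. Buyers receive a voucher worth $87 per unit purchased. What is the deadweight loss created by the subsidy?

Deadweight loss = $1566

Pre-subsidy: 426.6 - 2.4P = -5.5 + 0.5P gives P* = 149, x* = 69.
With the rebate, buyers effectively pay Pb = Ps − 87, where Ps is the price sellers receive.
Demand in terms of Ps becomes xd = 426.6 − 2.4(Ps − 87) = 635.4 - 2.4Ps. Setting this equal to supply: 635.4 - 2.4Ps = -5.5 + 0.5Ps, so Ps = 221.
Buyers pay Pb = 221 − 87 = 134; x' = -5.5 + 0.5·221 = 105.
The subsidy expands output by 105 − 69 = 36 past the efficient level; on those units the gap between marginal cost and willingness to pay runs from 0 up to 87.
DWL = ½ × 87 × 36 = 1566.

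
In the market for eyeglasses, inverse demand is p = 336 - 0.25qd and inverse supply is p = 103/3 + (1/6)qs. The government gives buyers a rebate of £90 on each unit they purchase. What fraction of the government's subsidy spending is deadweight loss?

Pre-subsidy: 336 - 0.25q = 103/3 + (1/6)q gives q* = 724 and p* = 155.
With the rebate, buyers effectively pay pb = ps − 90, where ps is the price sellers receive.
On the curves, pb = 336 - 0.25q and ps = 103/3 + (1/6)q; the wedge ps − pb = 90 gives 103/3 + (1/6)q − (336 - 0.25q) = 90, so q' = 940.
Then pb = 336 − 0.25·940 = 101 and ps = 103/3 + (1/6)·940 = 191.
ΔCS = ½(724 + 940)(155 − 101) = 44928; ΔPS = ½(724 + 940)(191 − 155) = 29952.
Government spending = 90 × 940 = 84600.
DWL = ½ × 90 × (940 − 724) = 9720; fraction = 9720 / 84600 = 27/235.

DWL / government spending = 27/235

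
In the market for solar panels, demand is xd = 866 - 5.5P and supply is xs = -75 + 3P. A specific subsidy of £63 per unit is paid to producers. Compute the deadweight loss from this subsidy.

Pre-subsidy: 866 - 5.5P = -75 + 3P gives P* = 1882/17, x* = 4371/17.
With the subsidy, sellers receive Ps = Pb + 63 for each unit, where Pb is the price buyers pay.
Supply in terms of Pb becomes xs = -75 + 3(Pb + 63) = 114 + 3Pb. Setting this equal to demand: 866 - 5.5Pb = 114 + 3Pb, so Pb = 1504/17.
Sellers receive Ps = 1504/17 + 63 = 2575/17; x' = 866 − 5.5·(1504/17) = 6450/17.
The subsidy expands output by 6450/17 − 4371/17 = 2079/17 past the efficient level; on those units the gap between marginal cost and willingness to pay runs from 0 up to 63.
DWL = ½ × 63 × 2079/17 = 130977/34.

Deadweight loss = 130977/34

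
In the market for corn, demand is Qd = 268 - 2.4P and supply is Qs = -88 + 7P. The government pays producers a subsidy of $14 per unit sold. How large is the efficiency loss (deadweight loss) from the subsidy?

Deadweight loss = 8232/47

Pre-subsidy: 268 - 2.4P = -88 + 7P gives P* = 1780/47, Q* = 8324/47.
With the subsidy, sellers receive Ps = Pb + 14 for each unit, where Pb is the price buyers pay.
Supply in terms of Pb becomes Qs = -88 + 7(Pb + 14) = 10 + 7Pb. Setting this equal to demand: 268 - 2.4Pb = 10 + 7Pb, so Pb = 1290/47.
Sellers receive Ps = 1290/47 + 14 = 1948/47; Q' = 268 − 2.4·(1290/47) = 9500/47.
The subsidy expands output by 9500/47 − 8324/47 = 1176/47 past the efficient level; on those units the gap between marginal cost and willingness to pay runs from 0 up to 14.
DWL = ½ × 14 × 1176/47 = 8232/47.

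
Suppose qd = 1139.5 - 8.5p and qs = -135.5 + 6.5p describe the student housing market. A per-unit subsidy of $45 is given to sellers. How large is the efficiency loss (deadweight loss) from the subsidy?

Pre-subsidy: 1139.5 - 8.5p = -135.5 + 6.5p gives p* = 85, q* = 417.
With the subsidy, sellers receive ps = pb + 45 for each unit, where pb is the price buyers pay.
Supply in terms of pb becomes qs = -135.5 + 6.5(pb + 45) = 157 + 6.5pb. Setting this equal to demand: 1139.5 - 8.5pb = 157 + 6.5pb, so pb = 65.5.
Sellers receive ps = 65.5 + 45 = 110.5; q' = 1139.5 − 8.5·65.5 = 582.75.
The subsidy expands output by 582.75 − 417 = 165.75 past the efficient level; on those units the gap between marginal cost and willingness to pay runs from 0 up to 45.
DWL = ½ × 45 × 165.75 = 3729.375.

Deadweight loss = $3729.375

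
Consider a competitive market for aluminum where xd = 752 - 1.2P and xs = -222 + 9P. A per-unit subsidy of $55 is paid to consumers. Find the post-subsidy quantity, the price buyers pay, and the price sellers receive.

Pre-subsidy: 752 - 1.2P = -222 + 9P gives P* = 4870/51, x* = 10836/17.
With the rebate, buyers effectively pay Pb = Ps − 55, where Ps is the price sellers receive.
Demand in terms of Ps becomes xd = 752 − 1.2(Ps − 55) = 818 - 1.2Ps. Setting this equal to supply: 818 - 1.2Ps = -222 + 9Ps, so Ps = 5200/51.
Buyers pay Pb = 5200/51 − 55 = 2395/51; x' = -222 + 9·(5200/51) = 11826/17.

x' = 11826/17; buyers pay 2395/51; sellers receive 5200/51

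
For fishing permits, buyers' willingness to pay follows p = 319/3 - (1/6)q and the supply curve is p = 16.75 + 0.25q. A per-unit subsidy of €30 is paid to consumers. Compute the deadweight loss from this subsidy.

Pre-subsidy: 319/3 - (1/6)q = 16.75 + 0.25q gives q* = 215 and p* = 70.5.
With the rebate, buyers effectively pay pb = ps − 30, where ps is the price sellers receive.
On the curves, pb = 319/3 - (1/6)q and ps = 16.75 + 0.25q; the wedge ps − pb = 30 gives 16.75 + 0.25q − (319/3 - (1/6)q) = 30, so q' = 287.
Then pb = 319/3 − (1/6)·287 = 58.5 and ps = 16.75 + 0.25·287 = 88.5.
The subsidy expands output by 287 − 215 = 72 past the efficient level; on those units the gap between marginal cost and willingness to pay runs from 0 up to 30.
DWL = ½ × 30 × 72 = 1080.

Deadweight loss = €1080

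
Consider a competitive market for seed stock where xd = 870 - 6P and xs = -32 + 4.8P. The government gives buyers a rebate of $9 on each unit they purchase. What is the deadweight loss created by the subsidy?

Pre-subsidy: 870 - 6P = -32 + 4.8P gives P* = 2255/27, x* = 3320/9.
With the rebate, buyers effectively pay Pb = Ps − 9, where Ps is the price sellers receive.
Demand in terms of Ps becomes xd = 870 − 6(Ps − 9) = 924 - 6Ps. Setting this equal to supply: 924 - 6Ps = -32 + 4.8Ps, so Ps = 2390/27.
Buyers pay Pb = 2390/27 − 9 = 2147/27; x' = -32 + 4.8·(2390/27) = 3536/9.
The subsidy expands output by 3536/9 − 3320/9 = 24 past the efficient level; on those units the gap between marginal cost and willingness to pay runs from 0 up to 9.
DWL = ½ × 9 × 24 = 108.

Deadweight loss = $108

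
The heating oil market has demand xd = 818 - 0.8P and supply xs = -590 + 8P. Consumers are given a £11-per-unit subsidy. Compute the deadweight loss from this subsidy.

Deadweight loss = £44

Pre-subsidy: 818 - 0.8P = -590 + 8P gives P* = 160, x* = 690.
With the rebate, buyers effectively pay Pb = Ps − 11, where Ps is the price sellers receive.
Demand in terms of Ps becomes xd = 818 − 0.8(Ps − 11) = 826.8 - 0.8Ps. Setting this equal to supply: 826.8 - 0.8Ps = -590 + 8Ps, so Ps = 161.
Buyers pay Pb = 161 − 11 = 150; x' = -590 + 8·161 = 698.
The subsidy expands output by 698 − 690 = 8 past the efficient level; on those units the gap between marginal cost and willingness to pay runs from 0 up to 11.
DWL = ½ × 11 × 8 = 44.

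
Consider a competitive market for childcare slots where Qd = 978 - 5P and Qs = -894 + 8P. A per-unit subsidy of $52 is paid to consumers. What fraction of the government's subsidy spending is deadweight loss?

DWL / government spending = 40/209

Pre-subsidy: 978 - 5P = -894 + 8P gives P* = 144, Q* = 258.
With the rebate, buyers effectively pay Pb = Ps − 52, where Ps is the price sellers receive.
Demand in terms of Ps becomes Qd = 978 − 5(Ps − 52) = 1238 - 5Ps. Setting this equal to supply: 1238 - 5Ps = -894 + 8Ps, so Ps = 164.
Buyers pay Pb = 164 − 52 = 112; Q' = -894 + 8·164 = 418.
ΔCS = ½(258 + 418)(144 − 112) = 10816; ΔPS = ½(258 + 418)(164 − 144) = 6760.
Government spending = 52 × 418 = 21736.
DWL = ½ × 52 × (418 − 258) = 4160; fraction = 4160 / 21736 = 40/209.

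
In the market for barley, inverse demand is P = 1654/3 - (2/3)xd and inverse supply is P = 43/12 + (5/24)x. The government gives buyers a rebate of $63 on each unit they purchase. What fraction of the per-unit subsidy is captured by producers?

Producer share = 5/21

Pre-subsidy: 1654/3 - (2/3)x = 43/12 + (5/24)x gives x* = 626 and P* = 134.
With the rebate, buyers effectively pay Pb = Ps − 63, where Ps is the price sellers receive.
On the curves, Pb = 1654/3 - (2/3)x and Ps = 43/12 + (5/24)x; the wedge Ps − Pb = 63 gives 43/12 + (5/24)x − (1654/3 - (2/3)x) = 63, so x' = 698.
Then Pb = 1654/3 − (2/3)·698 = 86 and Ps = 43/12 + (5/24)·698 = 149.
Buyers' price falls by P* − Pb = 134 − 86 = 48; sellers' price rises by Ps − P* = 149 − 134 = 15.
So producers capture 15/63 = 5/21 of each unit of subsidy.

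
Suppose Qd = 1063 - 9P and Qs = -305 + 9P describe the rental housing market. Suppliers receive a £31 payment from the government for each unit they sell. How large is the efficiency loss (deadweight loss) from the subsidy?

Deadweight loss = £2162.25

Pre-subsidy: 1063 - 9P = -305 + 9P gives P* = 76, Q* = 379.
With the subsidy, sellers receive Ps = Pb + 31 for each unit, where Pb is the price buyers pay.
Supply in terms of Pb becomes Qs = -305 + 9(Pb + 31) = -26 + 9Pb. Setting this equal to demand: 1063 - 9Pb = -26 + 9Pb, so Pb = 60.5.
Sellers receive Ps = 60.5 + 31 = 91.5; Q' = 1063 − 9·60.5 = 518.5.
The subsidy expands output by 518.5 − 379 = 139.5 past the efficient level; on those units the gap between marginal cost and willingness to pay runs from 0 up to 31.
DWL = ½ × 31 × 139.5 = 2162.25.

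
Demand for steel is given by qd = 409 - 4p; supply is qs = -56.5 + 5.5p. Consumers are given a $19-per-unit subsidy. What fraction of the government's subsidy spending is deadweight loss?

Pre-subsidy: 409 - 4p = -56.5 + 5.5p gives p* = 49, q* = 213.
With the rebate, buyers effectively pay pb = ps − 19, where ps is the price sellers receive.
Demand in terms of ps becomes qd = 409 − 4(ps − 19) = 485 - 4ps. Setting this equal to supply: 485 - 4ps = -56.5 + 5.5ps, so ps = 57.
Buyers pay pb = 57 − 19 = 38; q' = -56.5 + 5.5·57 = 257.
ΔCS = ½(213 + 257)(49 − 38) = 2585; ΔPS = ½(213 + 257)(57 − 49) = 1880.
Government spending = 19 × 257 = 4883.
DWL = ½ × 19 × (257 − 213) = 418; fraction = 418 / 4883 = 22/257.

DWL / government spending = 22/257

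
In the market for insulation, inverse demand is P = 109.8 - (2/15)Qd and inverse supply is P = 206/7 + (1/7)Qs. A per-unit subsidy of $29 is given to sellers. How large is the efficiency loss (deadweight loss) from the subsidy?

Pre-subsidy: 109.8 - (2/15)Q = 206/7 + (1/7)Q gives Q* = 291 and P* = 71.
With the subsidy, sellers receive Ps = Pb + 29 for each unit, where Pb is the price buyers pay.
On the curves, Pb = 109.8 - (2/15)Q and Ps = 206/7 + (1/7)Q; the wedge Ps − Pb = 29 gives 206/7 + (1/7)Q − (109.8 - (2/15)Q) = 29, so Q' = 396.
Then Pb = 109.8 − (2/15)·396 = 57 and Ps = 206/7 + (1/7)·396 = 86.
The subsidy expands output by 396 − 291 = 105 past the efficient level; on those units the gap between marginal cost and willingness to pay runs from 0 up to 29.
DWL = ½ × 29 × 105 = 1522.5.

Deadweight loss = $1522.5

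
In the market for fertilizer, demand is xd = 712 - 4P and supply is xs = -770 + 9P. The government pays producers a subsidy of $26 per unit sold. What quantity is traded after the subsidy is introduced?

Pre-subsidy: 712 - 4P = -770 + 9P gives P* = 114, x* = 256.
With the subsidy, sellers receive Ps = Pb + 26 for each unit, where Pb is the price buyers pay.
Supply in terms of Pb becomes xs = -770 + 9(Pb + 26) = -536 + 9Pb. Setting this equal to demand: 712 - 4Pb = -536 + 9Pb, so Pb = 96.
Sellers receive Ps = 96 + 26 = 122; x' = 712 − 4·96 = 328.

x' = 328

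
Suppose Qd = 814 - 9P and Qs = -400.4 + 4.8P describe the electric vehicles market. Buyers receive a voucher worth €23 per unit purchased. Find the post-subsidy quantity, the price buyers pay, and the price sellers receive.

Q' = 94; buyers pay €80; sellers receive €103

Pre-subsidy: 814 - 9P = -400.4 + 4.8P gives P* = 88, Q* = 22.
With the rebate, buyers effectively pay Pb = Ps − 23, where Ps is the price sellers receive.
Demand in terms of Ps becomes Qd = 814 − 9(Ps − 23) = 1021 - 9Ps. Setting this equal to supply: 1021 - 9Ps = -400.4 + 4.8Ps, so Ps = 103.
Buyers pay Pb = 103 − 23 = 80; Q' = -400.4 + 4.8·103 = 94.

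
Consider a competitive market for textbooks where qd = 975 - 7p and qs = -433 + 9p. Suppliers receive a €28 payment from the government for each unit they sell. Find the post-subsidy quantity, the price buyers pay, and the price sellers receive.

Pre-subsidy: 975 - 7p = -433 + 9p gives p* = 88, q* = 359.
With the subsidy, sellers receive ps = pb + 28 for each unit, where pb is the price buyers pay.
Supply in terms of pb becomes qs = -433 + 9(pb + 28) = -181 + 9pb. Setting this equal to demand: 975 - 7pb = -181 + 9pb, so pb = 72.25.
Sellers receive ps = 72.25 + 28 = 100.25; q' = 975 − 7·72.25 = 469.25.

q' = 469.25; buyers pay €72.25; sellers receive €100.25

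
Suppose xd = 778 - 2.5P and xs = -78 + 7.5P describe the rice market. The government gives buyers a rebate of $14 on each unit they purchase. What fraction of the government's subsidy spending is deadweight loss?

DWL / government spending = 35/1574

Pre-subsidy: 778 - 2.5P = -78 + 7.5P gives P* = 85.6, x* = 564.
With the rebate, buyers effectively pay Pb = Ps − 14, where Ps is the price sellers receive.
Demand in terms of Ps becomes xd = 778 − 2.5(Ps − 14) = 813 - 2.5Ps. Setting this equal to supply: 813 - 2.5Ps = -78 + 7.5Ps, so Ps = 89.1.
Buyers pay Pb = 89.1 − 14 = 75.1; x' = -78 + 7.5·89.1 = 590.25.
ΔCS = ½(564 + 590.25)(85.6 − 75.1) = 6059.8125; ΔPS = ½(564 + 590.25)(89.1 − 85.6) = 2019.9375.
Government spending = 14 × 590.25 = 8263.5.
DWL = ½ × 14 × (590.25 − 564) = 183.75; fraction = 183.75 / 8263.5 = 35/1574.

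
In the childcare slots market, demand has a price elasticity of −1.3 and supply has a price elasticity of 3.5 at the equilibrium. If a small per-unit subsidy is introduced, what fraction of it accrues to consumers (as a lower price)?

Consumer share = 35/48

For a small subsidy around the equilibrium, the benefit split depends on the relative slopes, which at a point are proportional to the elasticities.
Buyer share = εs/(εs + |εd|) = 3.5/(3.5 + 1.3) = 35/48; seller share = |εd|/(εs + |εd|) = 13/48.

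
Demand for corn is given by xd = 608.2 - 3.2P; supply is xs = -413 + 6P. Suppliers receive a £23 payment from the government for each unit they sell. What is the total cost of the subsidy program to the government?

Pre-subsidy: 608.2 - 3.2P = -413 + 6P gives P* = 111, x* = 253.
With the subsidy, sellers receive Ps = Pb + 23 for each unit, where Pb is the price buyers pay.
Supply in terms of Pb becomes xs = -413 + 6(Pb + 23) = -275 + 6Pb. Setting this equal to demand: 608.2 - 3.2Pb = -275 + 6Pb, so Pb = 96.
Sellers receive Ps = 96 + 23 = 119; x' = 608.2 − 3.2·96 = 301.
Government outlay = subsidy × quantity = 23 × 301 = 6923.

Government cost = £6923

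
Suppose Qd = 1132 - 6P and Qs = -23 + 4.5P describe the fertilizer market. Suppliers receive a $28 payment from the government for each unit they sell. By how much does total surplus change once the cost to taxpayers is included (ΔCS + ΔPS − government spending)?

Net change in total surplus = -$1008

Pre-subsidy: 1132 - 6P = -23 + 4.5P gives P* = 110, Q* = 472.
With the subsidy, sellers receive Ps = Pb + 28 for each unit, where Pb is the price buyers pay.
Supply in terms of Pb becomes Qs = -23 + 4.5(Pb + 28) = 103 + 4.5Pb. Setting this equal to demand: 1132 - 6Pb = 103 + 4.5Pb, so Pb = 98.
Sellers receive Ps = 98 + 28 = 126; Q' = 1132 − 6·98 = 544.
ΔCS = ½(472 + 544)(110 − 98) = 6096; ΔPS = ½(472 + 544)(126 − 110) = 8128.
Government spending = 28 × 544 = 15232.
Net change = 6096 + 8128 − 15232 = -1008. The loss equals the DWL triangle ½·28·72.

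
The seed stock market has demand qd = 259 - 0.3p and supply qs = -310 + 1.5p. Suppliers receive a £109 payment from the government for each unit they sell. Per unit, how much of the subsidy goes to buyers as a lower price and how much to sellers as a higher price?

Buyers gain 545/6 per unit; sellers gain 109/6 per unit

Pre-subsidy: 259 - 0.3p = -310 + 1.5p gives p* = 2845/9, q* = 985/6.
With the subsidy, sellers receive ps = pb + 109 for each unit, where pb is the price buyers pay.
Supply in terms of pb becomes qs = -310 + 1.5(pb + 109) = -146.5 + 1.5pb. Setting this equal to demand: 259 - 0.3pb = -146.5 + 1.5pb, so pb = 4055/18.
Sellers receive ps = 4055/18 + 109 = 6017/18; q' = 259 − 0.3·(4055/18) = 2297/12.
Buyers' price falls by p* − pb = 2845/9 − 4055/18 = 545/6; sellers' price rises by ps − p* = 6017/18 − 2845/9 = 109/6.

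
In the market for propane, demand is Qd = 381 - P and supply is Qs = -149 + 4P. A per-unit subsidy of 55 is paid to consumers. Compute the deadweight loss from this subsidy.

Pre-subsidy: 381 - P = -149 + 4P gives P* = 106, Q* = 275.
With the rebate, buyers effectively pay Pb = Ps − 55, where Ps is the price sellers receive.
Demand in terms of Ps becomes Qd = 381 − 1(Ps − 55) = 436 - Ps. Setting this equal to supply: 436 - Ps = -149 + 4Ps, so Ps = 117.
Buyers pay Pb = 117 − 55 = 62; Q' = -149 + 4·117 = 319.
The subsidy expands output by 319 − 275 = 44 past the efficient level; on those units the gap between marginal cost and willingness to pay runs from 0 up to 55.
DWL = ½ × 55 × 44 = 1210.

Deadweight loss = 1210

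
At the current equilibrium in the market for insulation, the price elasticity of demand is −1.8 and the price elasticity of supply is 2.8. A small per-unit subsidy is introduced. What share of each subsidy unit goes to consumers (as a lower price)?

For a small subsidy around the equilibrium, the benefit split depends on the relative slopes, which at a point are proportional to the elasticities.
Buyer share = εs/(εs + |εd|) = 2.8/(2.8 + 1.8) = 14/23; seller share = |εd|/(εs + |εd|) = 9/23.

Consumer share = 14/23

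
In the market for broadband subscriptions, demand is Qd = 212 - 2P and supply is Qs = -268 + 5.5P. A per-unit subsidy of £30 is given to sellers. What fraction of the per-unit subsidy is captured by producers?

Producer share = 4/15

Pre-subsidy: 212 - 2P = -268 + 5.5P gives P* = 64, Q* = 84.
With the subsidy, sellers receive Ps = Pb + 30 for each unit, where Pb is the price buyers pay.
Supply in terms of Pb becomes Qs = -268 + 5.5(Pb + 30) = -103 + 5.5Pb. Setting this equal to demand: 212 - 2Pb = -103 + 5.5Pb, so Pb = 42.
Sellers receive Ps = 42 + 30 = 72; Q' = 212 − 2·42 = 128.
Buyers' price falls by P* − Pb = 64 − 42 = 22; sellers' price rises by Ps − P* = 72 − 64 = 8.
So producers capture 8/30 = 4/15 of each unit of subsidy.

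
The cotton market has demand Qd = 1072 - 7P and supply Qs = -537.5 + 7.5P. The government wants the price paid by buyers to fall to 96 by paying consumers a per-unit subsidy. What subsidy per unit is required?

Required subsidy s = 29 per unit

At a buyer price of 96, quantity demanded is 1072 − 7·96 = 400.
Sellers supply 400 only when they receive Ps with -537.5 + 7.5·Ps = 400, i.e. Ps = 125.
s = Ps − Pb = 125 − 96 = 29.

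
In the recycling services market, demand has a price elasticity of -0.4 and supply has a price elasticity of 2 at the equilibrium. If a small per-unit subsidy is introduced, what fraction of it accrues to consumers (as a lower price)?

Consumer share = 5/6

For a small subsidy around the equilibrium, the benefit split depends on the relative slopes, which at a point are proportional to the elasticities.
Buyer share = εs/(εs + |εd|) = 2/(2 + 0.4) = 5/6; seller share = |εd|/(εs + |εd|) = 1/6.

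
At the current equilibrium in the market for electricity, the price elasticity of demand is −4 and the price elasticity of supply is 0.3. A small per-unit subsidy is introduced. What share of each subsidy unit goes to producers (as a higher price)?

For a small subsidy around the equilibrium, the benefit split depends on the relative slopes, which at a point are proportional to the elasticities.
Buyer share = εs/(εs + |εd|) = 0.3/(0.3 + 4) = 3/43; seller share = |εd|/(εs + |εd|) = 40/43.
So producers capture 40/43 of the subsidy.

Producer share = 40/43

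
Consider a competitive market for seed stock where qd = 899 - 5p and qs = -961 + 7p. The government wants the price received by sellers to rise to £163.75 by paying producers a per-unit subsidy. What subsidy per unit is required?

Required subsidy s = £21 per unit

At a seller price of 163.75, quantity supplied is -961 + 7·163.75 = 185.25.
Buyers absorb 185.25 only when they pay pb with 899 − 5·pb = 185.25, i.e. pb = 142.75.
s = ps − pb = 163.75 − 142.75 = 21.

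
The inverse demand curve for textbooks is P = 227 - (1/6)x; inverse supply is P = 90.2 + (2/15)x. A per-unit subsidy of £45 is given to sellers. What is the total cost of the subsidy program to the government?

Government cost = £27270

Pre-subsidy: 227 - (1/6)x = 90.2 + (2/15)x gives x* = 456 and P* = 151.
With the subsidy, sellers receive Ps = Pb + 45 for each unit, where Pb is the price buyers pay.
On the curves, Pb = 227 - (1/6)x and Ps = 90.2 + (2/15)x; the wedge Ps − Pb = 45 gives 90.2 + (2/15)x − (227 - (1/6)x) = 45, so x' = 606.
Then Pb = 227 − (1/6)·606 = 126 and Ps = 90.2 + (2/15)·606 = 171.
Government outlay = subsidy × quantity = 45 × 606 = 27270.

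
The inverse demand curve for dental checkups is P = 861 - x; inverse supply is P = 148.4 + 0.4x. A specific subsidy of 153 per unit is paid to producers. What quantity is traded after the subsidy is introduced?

x' = 4328/7

Pre-subsidy: 861 - x = 148.4 + 0.4x gives x* = 509 and P* = 352.
With the subsidy, sellers receive Ps = Pb + 153 for each unit, where Pb is the price buyers pay.
On the curves, Pb = 861 - x and Ps = 148.4 + 0.4x; the wedge Ps − Pb = 153 gives 148.4 + 0.4x − (861 - x) = 153, so x' = 4328/7.
Then Pb = 861 − 1·(4328/7) = 1699/7 and Ps = 148.4 + 0.4·(4328/7) = 2770/7.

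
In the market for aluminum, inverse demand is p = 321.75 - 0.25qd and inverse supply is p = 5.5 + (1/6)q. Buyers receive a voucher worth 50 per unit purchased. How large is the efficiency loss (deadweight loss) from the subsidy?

Pre-subsidy: 321.75 - 0.25q = 5.5 + (1/6)q gives q* = 759 and p* = 132.
With the rebate, buyers effectively pay pb = ps − 50, where ps is the price sellers receive.
On the curves, pb = 321.75 - 0.25q and ps = 5.5 + (1/6)q; the wedge ps − pb = 50 gives 5.5 + (1/6)q − (321.75 - 0.25q) = 50, so q' = 879.
Then pb = 321.75 − 0.25·879 = 102 and ps = 5.5 + (1/6)·879 = 152.
The subsidy expands output by 879 − 759 = 120 past the efficient level; on those units the gap between marginal cost and willingness to pay runs from 0 up to 50.
DWL = ½ × 50 × 120 = 3000.

Deadweight loss = 3000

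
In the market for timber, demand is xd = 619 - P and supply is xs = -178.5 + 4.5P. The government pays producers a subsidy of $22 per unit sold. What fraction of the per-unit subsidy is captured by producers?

Producer share = 2/11

Pre-subsidy: 619 - P = -178.5 + 4.5P gives P* = 145, x* = 474.
With the subsidy, sellers receive Ps = Pb + 22 for each unit, where Pb is the price buyers pay.
Supply in terms of Pb becomes xs = -178.5 + 4.5(Pb + 22) = -79.5 + 4.5Pb. Setting this equal to demand: 619 - Pb = -79.5 + 4.5Pb, so Pb = 127.
Sellers receive Ps = 127 + 22 = 149; x' = 619 − 1·127 = 492.
Buyers' price falls by P* − Pb = 145 − 127 = 18; sellers' price rises by Ps − P* = 149 − 145 = 4.
So producers capture 4/22 = 2/11 of each unit of subsidy.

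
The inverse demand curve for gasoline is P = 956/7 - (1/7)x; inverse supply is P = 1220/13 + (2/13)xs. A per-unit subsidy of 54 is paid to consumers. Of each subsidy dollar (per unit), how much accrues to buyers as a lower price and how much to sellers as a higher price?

Buyers gain 26 per unit; sellers gain 28 per unit

Pre-subsidy: 956/7 - (1/7)x = 1220/13 + (2/13)x gives x* = 144 and P* = 116.
With the rebate, buyers effectively pay Pb = Ps − 54, where Ps is the price sellers receive.
On the curves, Pb = 956/7 - (1/7)x and Ps = 1220/13 + (2/13)x; the wedge Ps − Pb = 54 gives 1220/13 + (2/13)x − (956/7 - (1/7)x) = 54, so x' = 326.
Then Pb = 956/7 − (1/7)·326 = 90 and Ps = 1220/13 + (2/13)·326 = 144.
Buyers' price falls by P* − Pb = 116 − 90 = 26; sellers' price rises by Ps − P* = 144 − 116 = 28.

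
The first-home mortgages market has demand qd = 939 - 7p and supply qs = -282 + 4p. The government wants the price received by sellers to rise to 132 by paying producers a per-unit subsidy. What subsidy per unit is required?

At a seller price of 132, quantity supplied is -282 + 4·132 = 246.
Buyers absorb 246 only when they pay pb with 939 − 7·pb = 246, i.e. pb = 99.
s = ps − pb = 132 − 99 = 33.

Required subsidy s = 33 per unit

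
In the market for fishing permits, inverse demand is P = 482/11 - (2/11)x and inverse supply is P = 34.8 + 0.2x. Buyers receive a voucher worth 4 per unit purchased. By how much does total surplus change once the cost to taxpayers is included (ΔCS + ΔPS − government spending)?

Net change in total surplus = -440/21

Pre-subsidy: 482/11 - (2/11)x = 34.8 + 0.2x gives x* = 496/21 and P* = 830/21.
With the rebate, buyers effectively pay Pb = Ps − 4, where Ps is the price sellers receive.
On the curves, Pb = 482/11 - (2/11)x and Ps = 34.8 + 0.2x; the wedge Ps − Pb = 4 gives 34.8 + 0.2x − (482/11 - (2/11)x) = 4, so x' = 716/21.
Then Pb = 482/11 − (2/11)·(716/21) = 790/21 and Ps = 34.8 + 0.2·(716/21) = 874/21.
ΔCS = ½(496/21 + 716/21)(830/21 − 790/21) = 8080/147; ΔPS = ½(496/21 + 716/21)(874/21 − 830/21) = 8888/147.
Government spending = 4 × 716/21 = 2864/21.
Net change = 8080/147 + 8888/147 − 2864/21 = -440/21. The loss equals the DWL triangle ½·4·220/21.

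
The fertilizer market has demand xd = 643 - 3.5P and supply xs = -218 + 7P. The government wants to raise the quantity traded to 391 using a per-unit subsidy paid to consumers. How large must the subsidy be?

Required subsidy s = 15 per unit

At x = 391, invert demand for the buyer price: Pb = (643 − 391)/3.5 = 72; invert supply for the seller price: Ps = (391 − (-218))/7 = 87.
The subsidy must fill the gap: s = Ps − Pb = 87 − 72 = 15.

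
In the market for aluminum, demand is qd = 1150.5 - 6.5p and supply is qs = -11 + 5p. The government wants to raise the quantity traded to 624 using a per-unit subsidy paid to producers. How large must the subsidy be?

At q = 624, invert demand for the buyer price: pb = (1150.5 − 624)/6.5 = 81; invert supply for the seller price: ps = (624 − (-11))/5 = 127.
The subsidy must fill the gap: s = ps − pb = 127 − 81 = 46.

Required subsidy s = 46 per unit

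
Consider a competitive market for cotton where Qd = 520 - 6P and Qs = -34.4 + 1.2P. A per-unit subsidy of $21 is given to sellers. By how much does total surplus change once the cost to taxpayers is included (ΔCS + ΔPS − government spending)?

Net change in total surplus = -$220.5

Pre-subsidy: 520 - 6P = -34.4 + 1.2P gives P* = 77, Q* = 58.
With the subsidy, sellers receive Ps = Pb + 21 for each unit, where Pb is the price buyers pay.
Supply in terms of Pb becomes Qs = -34.4 + 1.2(Pb + 21) = -9.2 + 1.2Pb. Setting this equal to demand: 520 - 6Pb = -9.2 + 1.2Pb, so Pb = 73.5.
Sellers receive Ps = 73.5 + 21 = 94.5; Q' = 520 − 6·73.5 = 79.
ΔCS = ½(58 + 79)(77 − 73.5) = 239.75; ΔPS = ½(58 + 79)(94.5 − 77) = 1198.75.
Government spending = 21 × 79 = 1659.
Net change = 239.75 + 1198.75 − 1659 = -220.5. The loss equals the DWL triangle ½·21·21.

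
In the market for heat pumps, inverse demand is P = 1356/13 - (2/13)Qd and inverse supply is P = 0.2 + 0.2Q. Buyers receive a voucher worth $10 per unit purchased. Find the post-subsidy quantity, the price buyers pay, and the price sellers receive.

Pre-subsidy: 1356/13 - (2/13)Q = 0.2 + 0.2Q gives Q* = 6767/23 and P* = 1358/23.
With the rebate, buyers effectively pay Pb = Ps − 10, where Ps is the price sellers receive.
On the curves, Pb = 1356/13 - (2/13)Q and Ps = 0.2 + 0.2Q; the wedge Ps − Pb = 10 gives 0.2 + 0.2Q − (1356/13 - (2/13)Q) = 10, so Q' = 7417/23.
Then Pb = 1356/13 − (2/13)·(7417/23) = 1258/23 and Ps = 0.2 + 0.2·(7417/23) = 1488/23.

Q' = 7417/23; buyers pay 1258/23; sellers receive 1488/23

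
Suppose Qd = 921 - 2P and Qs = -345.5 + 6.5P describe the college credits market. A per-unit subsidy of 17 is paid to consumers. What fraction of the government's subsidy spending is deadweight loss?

DWL / government spending = 13/649

Pre-subsidy: 921 - 2P = -345.5 + 6.5P gives P* = 149, Q* = 623.
With the rebate, buyers effectively pay Pb = Ps − 17, where Ps is the price sellers receive.
Demand in terms of Ps becomes Qd = 921 − 2(Ps − 17) = 955 - 2Ps. Setting this equal to supply: 955 - 2Ps = -345.5 + 6.5Ps, so Ps = 153.
Buyers pay Pb = 153 − 17 = 136; Q' = -345.5 + 6.5·153 = 649.
ΔCS = ½(623 + 649)(149 − 136) = 8268; ΔPS = ½(623 + 649)(153 − 149) = 2544.
Government spending = 17 × 649 = 11033.
DWL = ½ × 17 × (649 − 623) = 221; fraction = 221 / 11033 = 13/649.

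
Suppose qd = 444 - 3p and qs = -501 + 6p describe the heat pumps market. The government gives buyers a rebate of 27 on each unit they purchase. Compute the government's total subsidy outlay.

Government cost = 4941

Pre-subsidy: 444 - 3p = -501 + 6p gives p* = 105, q* = 129.
With the rebate, buyers effectively pay pb = ps − 27, where ps is the price sellers receive.
Demand in terms of ps becomes qd = 444 − 3(ps − 27) = 525 - 3ps. Setting this equal to supply: 525 - 3ps = -501 + 6ps, so ps = 114.
Buyers pay pb = 114 − 27 = 87; q' = -501 + 6·114 = 183.
Government outlay = subsidy × quantity = 27 × 183 = 4941.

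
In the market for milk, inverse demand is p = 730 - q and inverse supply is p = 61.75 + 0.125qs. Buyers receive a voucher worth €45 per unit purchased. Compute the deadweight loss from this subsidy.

Pre-subsidy: 730 - q = 61.75 + 0.125q gives q* = 594 and p* = 136.
With the rebate, buyers effectively pay pb = ps − 45, where ps is the price sellers receive.
On the curves, pb = 730 - q and ps = 61.75 + 0.125q; the wedge ps − pb = 45 gives 61.75 + 0.125q − (730 - q) = 45, so q' = 634.
Then pb = 730 − 1·634 = 96 and ps = 61.75 + 0.125·634 = 141.
The subsidy expands output by 634 − 594 = 40 past the efficient level; on those units the gap between marginal cost and willingness to pay runs from 0 up to 45.
DWL = ½ × 45 × 40 = 900.

Deadweight loss = €900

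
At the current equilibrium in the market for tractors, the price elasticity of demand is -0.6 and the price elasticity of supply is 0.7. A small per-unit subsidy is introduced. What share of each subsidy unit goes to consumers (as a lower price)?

For a small subsidy around the equilibrium, the benefit split depends on the relative slopes, which at a point are proportional to the elasticities.
Buyer share = εs/(εs + |εd|) = 0.7/(0.7 + 0.6) = 7/13; seller share = |εd|/(εs + |εd|) = 6/13.

Consumer share = 7/13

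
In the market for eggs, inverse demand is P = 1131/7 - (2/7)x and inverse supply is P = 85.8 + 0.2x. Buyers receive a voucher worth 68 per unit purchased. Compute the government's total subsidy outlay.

Government cost = 20128

Pre-subsidy: 1131/7 - (2/7)x = 85.8 + 0.2x gives x* = 156 and P* = 117.
With the rebate, buyers effectively pay Pb = Ps − 68, where Ps is the price sellers receive.
On the curves, Pb = 1131/7 - (2/7)x and Ps = 85.8 + 0.2x; the wedge Ps − Pb = 68 gives 85.8 + 0.2x − (1131/7 - (2/7)x) = 68, so x' = 296.
Then Pb = 1131/7 − (2/7)·296 = 77 and Ps = 85.8 + 0.2·296 = 145.
Government outlay = subsidy × quantity = 68 × 296 = 20128.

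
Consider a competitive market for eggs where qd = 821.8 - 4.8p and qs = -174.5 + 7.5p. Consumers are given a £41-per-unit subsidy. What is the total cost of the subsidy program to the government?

Government cost = £22673

Pre-subsidy: 821.8 - 4.8p = -174.5 + 7.5p gives p* = 81, q* = 433.
With the rebate, buyers effectively pay pb = ps − 41, where ps is the price sellers receive.
Demand in terms of ps becomes qd = 821.8 − 4.8(ps − 41) = 1018.6 - 4.8ps. Setting this equal to supply: 1018.6 - 4.8ps = -174.5 + 7.5ps, so ps = 97.
Buyers pay pb = 97 − 41 = 56; q' = -174.5 + 7.5·97 = 553.
Government outlay = subsidy × quantity = 41 × 553 = 22673.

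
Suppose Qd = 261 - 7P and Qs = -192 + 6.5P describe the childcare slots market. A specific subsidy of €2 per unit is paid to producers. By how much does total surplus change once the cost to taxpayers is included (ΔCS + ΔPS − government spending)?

Pre-subsidy: 261 - 7P = -192 + 6.5P gives P* = 302/9, Q* = 235/9.
With the subsidy, sellers receive Ps = Pb + 2 for each unit, where Pb is the price buyers pay.
Supply in terms of Pb becomes Qs = -192 + 6.5(Pb + 2) = -179 + 6.5Pb. Setting this equal to demand: 261 - 7Pb = -179 + 6.5Pb, so Pb = 880/27.
Sellers receive Ps = 880/27 + 2 = 934/27; Q' = 261 − 7·(880/27) = 887/27.
ΔCS = ½(235/9 + 887/27)(302/9 − 880/27) = 20696/729; ΔPS = ½(235/9 + 887/27)(934/27 − 302/9) = 22288/729.
Government spending = 2 × 887/27 = 1774/27.
Net change = 20696/729 + 22288/729 − 1774/27 = -182/27. The loss equals the DWL triangle ½·2·182/27.

Net change in total surplus = -182/27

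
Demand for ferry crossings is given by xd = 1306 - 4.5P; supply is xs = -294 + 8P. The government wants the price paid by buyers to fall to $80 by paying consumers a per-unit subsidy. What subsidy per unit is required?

Required subsidy s = $75 per unit

At a buyer price of 80, quantity demanded is 1306 − 4.5·80 = 946.
Sellers supply 946 only when they receive Ps with -294 + 8·Ps = 946, i.e. Ps = 155.
s = Ps − Pb = 155 − 80 = 75.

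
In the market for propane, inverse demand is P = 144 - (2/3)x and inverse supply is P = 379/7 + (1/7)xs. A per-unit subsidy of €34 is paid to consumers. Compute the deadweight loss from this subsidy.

Deadweight loss = €714

Pre-subsidy: 144 - (2/3)x = 379/7 + (1/7)x gives x* = 111 and P* = 70.
With the rebate, buyers effectively pay Pb = Ps − 34, where Ps is the price sellers receive.
On the curves, Pb = 144 - (2/3)x and Ps = 379/7 + (1/7)x; the wedge Ps − Pb = 34 gives 379/7 + (1/7)x − (144 - (2/3)x) = 34, so x' = 153.
Then Pb = 144 − (2/3)·153 = 42 and Ps = 379/7 + (1/7)·153 = 76.
The subsidy expands output by 153 − 111 = 42 past the efficient level; on those units the gap between marginal cost and willingness to pay runs from 0 up to 34.
DWL = ½ × 34 × 42 = 714.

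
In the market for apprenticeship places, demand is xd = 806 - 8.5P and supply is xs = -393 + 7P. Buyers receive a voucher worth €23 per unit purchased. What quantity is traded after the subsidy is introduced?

Pre-subsidy: 806 - 8.5P = -393 + 7P gives P* = 2398/31, x* = 4603/31.
With the rebate, buyers effectively pay Pb = Ps − 23, where Ps is the price sellers receive.
Demand in terms of Ps becomes xd = 806 − 8.5(Ps − 23) = 1001.5 - 8.5Ps. Setting this equal to supply: 1001.5 - 8.5Ps = -393 + 7Ps, so Ps = 2789/31.
Buyers pay Pb = 2789/31 − 23 = 2076/31; x' = -393 + 7·(2789/31) = 7340/31.

x' = 7340/31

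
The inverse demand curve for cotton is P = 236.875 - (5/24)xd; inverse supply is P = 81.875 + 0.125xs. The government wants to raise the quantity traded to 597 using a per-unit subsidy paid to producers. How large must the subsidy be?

At x = 597, from the demand curve buyers pay Pb = 236.875 − (5/24)·597 = 112.5; from the supply curve sellers need Ps = 81.875 + 0.125·597 = 156.5.
The subsidy must fill the gap: s = Ps − Pb = 156.5 − 112.5 = 44.

Required subsidy s = 44 per unit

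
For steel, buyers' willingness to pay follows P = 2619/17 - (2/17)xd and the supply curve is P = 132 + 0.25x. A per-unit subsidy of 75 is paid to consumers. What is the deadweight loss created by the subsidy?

Pre-subsidy: 2619/17 - (2/17)x = 132 + 0.25x gives x* = 60 and P* = 147.
With the rebate, buyers effectively pay Pb = Ps − 75, where Ps is the price sellers receive.
On the curves, Pb = 2619/17 - (2/17)x and Ps = 132 + 0.25x; the wedge Ps − Pb = 75 gives 132 + 0.25x − (2619/17 - (2/17)x) = 75, so x' = 264.
Then Pb = 2619/17 − (2/17)·264 = 123 and Ps = 132 + 0.25·264 = 198.
The subsidy expands output by 264 − 60 = 204 past the efficient level; on those units the gap between marginal cost and willingness to pay runs from 0 up to 75.
DWL = ½ × 75 × 204 = 7650.

Deadweight loss = 7650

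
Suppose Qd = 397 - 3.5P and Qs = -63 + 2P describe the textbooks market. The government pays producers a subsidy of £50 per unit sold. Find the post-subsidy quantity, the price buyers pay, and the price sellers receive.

Pre-subsidy: 397 - 3.5P = -63 + 2P gives P* = 920/11, Q* = 1147/11.
With the subsidy, sellers receive Ps = Pb + 50 for each unit, where Pb is the price buyers pay.
Supply in terms of Pb becomes Qs = -63 + 2(Pb + 50) = 37 + 2Pb. Setting this equal to demand: 397 - 3.5Pb = 37 + 2Pb, so Pb = 720/11.
Sellers receive Ps = 720/11 + 50 = 1270/11; Q' = 397 − 3.5·(720/11) = 1847/11.

Q' = 1847/11; buyers pay 720/11; sellers receive 1270/11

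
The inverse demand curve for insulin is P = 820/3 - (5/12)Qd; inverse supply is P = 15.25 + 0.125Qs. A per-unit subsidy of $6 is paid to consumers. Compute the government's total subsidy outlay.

Pre-subsidy: 820/3 - (5/12)Q = 15.25 + 0.125Q gives Q* = 6194/13 and P* = 1945/26.
With the rebate, buyers effectively pay Pb = Ps − 6, where Ps is the price sellers receive.
On the curves, Pb = 820/3 - (5/12)Q and Ps = 15.25 + 0.125Q; the wedge Ps − Pb = 6 gives 15.25 + 0.125Q − (820/3 - (5/12)Q) = 6, so Q' = 6338/13.
Then Pb = 820/3 − (5/12)·(6338/13) = 1825/26 and Ps = 15.25 + 0.125·(6338/13) = 1981/26.
Government outlay = subsidy × quantity = 6 × 6338/13 = 38028/13.

Government cost = 38028/13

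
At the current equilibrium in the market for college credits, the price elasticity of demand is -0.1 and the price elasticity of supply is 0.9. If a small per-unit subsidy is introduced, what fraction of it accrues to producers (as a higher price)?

Producer share = 0.1

For a small subsidy around the equilibrium, the benefit split depends on the relative slopes, which at a point are proportional to the elasticities.
Buyer share = εs/(εs + |εd|) = 0.9/(0.9 + 0.1) = 0.9; seller share = |εd|/(εs + |εd|) = 0.1.
So producers capture 0.1 of the subsidy.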